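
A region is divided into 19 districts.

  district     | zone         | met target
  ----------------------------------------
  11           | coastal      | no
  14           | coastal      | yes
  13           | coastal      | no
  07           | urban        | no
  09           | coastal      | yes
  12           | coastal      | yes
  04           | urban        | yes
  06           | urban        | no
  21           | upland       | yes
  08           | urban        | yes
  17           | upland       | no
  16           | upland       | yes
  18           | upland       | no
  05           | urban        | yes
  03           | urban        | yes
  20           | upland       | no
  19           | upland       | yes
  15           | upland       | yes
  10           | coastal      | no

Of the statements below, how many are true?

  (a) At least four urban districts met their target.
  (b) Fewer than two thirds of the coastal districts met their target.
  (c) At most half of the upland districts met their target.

(a) urban: |A| = 6, |A ∩ B| = 4; needs |A ∩ B| ≥ 4 — true.
(b) coastal: |A| = 6, |A ∩ B| = 3; needs |A ∩ B| / |A| < 2/3 — true.
(c) upland: |A| = 7, |A ∩ B| = 4; needs |A ∩ B| ≤ |A ∖ B| — false.

2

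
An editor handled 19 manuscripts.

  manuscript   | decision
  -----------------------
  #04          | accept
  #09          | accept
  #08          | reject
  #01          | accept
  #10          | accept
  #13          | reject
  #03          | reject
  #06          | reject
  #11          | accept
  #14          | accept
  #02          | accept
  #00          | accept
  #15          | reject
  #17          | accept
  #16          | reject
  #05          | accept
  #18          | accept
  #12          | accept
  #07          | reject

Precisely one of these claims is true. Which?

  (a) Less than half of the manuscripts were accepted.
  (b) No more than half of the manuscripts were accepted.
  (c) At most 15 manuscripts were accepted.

|A| = 19, |A ∩ B| = 12, |A ∖ B| = 7.
(a) requires |A ∩ B| < |A ∖ B|: false.
(b) requires |A ∩ B| ≤ |A ∖ B|: false.
(c) requires |A ∩ B| ≤ 15: true.

(c)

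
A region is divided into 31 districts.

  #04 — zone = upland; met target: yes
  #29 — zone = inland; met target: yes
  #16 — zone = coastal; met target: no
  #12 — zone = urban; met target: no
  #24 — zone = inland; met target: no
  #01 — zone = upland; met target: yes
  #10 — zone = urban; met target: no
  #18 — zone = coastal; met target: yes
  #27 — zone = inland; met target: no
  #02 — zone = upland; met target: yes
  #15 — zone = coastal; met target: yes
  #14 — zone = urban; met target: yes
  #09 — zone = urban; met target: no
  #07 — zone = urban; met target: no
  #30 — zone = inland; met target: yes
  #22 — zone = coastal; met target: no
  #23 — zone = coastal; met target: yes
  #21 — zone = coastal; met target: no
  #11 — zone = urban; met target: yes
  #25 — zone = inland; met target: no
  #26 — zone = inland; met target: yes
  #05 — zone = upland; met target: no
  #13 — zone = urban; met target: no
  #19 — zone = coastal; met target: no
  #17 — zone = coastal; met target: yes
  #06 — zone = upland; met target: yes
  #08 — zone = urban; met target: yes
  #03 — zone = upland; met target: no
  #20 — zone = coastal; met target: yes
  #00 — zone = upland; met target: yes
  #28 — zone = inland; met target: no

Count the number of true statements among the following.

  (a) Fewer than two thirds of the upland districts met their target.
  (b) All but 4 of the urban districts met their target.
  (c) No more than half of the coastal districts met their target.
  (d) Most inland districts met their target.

0

(a) upland: |A| = 7, |A ∩ B| = 5; needs |A ∩ B| / |A| < 2/3 — false.
(b) urban: |A| = 8, |A ∩ B| = 3; needs |A ∖ B| = 4 — false.
(c) coastal: |A| = 9, |A ∩ B| = 5; needs |A ∩ B| ≤ |A ∖ B| — false.
(d) inland: |A| = 7, |A ∩ B| = 3; needs |A ∩ B| > |A ∖ B| — false.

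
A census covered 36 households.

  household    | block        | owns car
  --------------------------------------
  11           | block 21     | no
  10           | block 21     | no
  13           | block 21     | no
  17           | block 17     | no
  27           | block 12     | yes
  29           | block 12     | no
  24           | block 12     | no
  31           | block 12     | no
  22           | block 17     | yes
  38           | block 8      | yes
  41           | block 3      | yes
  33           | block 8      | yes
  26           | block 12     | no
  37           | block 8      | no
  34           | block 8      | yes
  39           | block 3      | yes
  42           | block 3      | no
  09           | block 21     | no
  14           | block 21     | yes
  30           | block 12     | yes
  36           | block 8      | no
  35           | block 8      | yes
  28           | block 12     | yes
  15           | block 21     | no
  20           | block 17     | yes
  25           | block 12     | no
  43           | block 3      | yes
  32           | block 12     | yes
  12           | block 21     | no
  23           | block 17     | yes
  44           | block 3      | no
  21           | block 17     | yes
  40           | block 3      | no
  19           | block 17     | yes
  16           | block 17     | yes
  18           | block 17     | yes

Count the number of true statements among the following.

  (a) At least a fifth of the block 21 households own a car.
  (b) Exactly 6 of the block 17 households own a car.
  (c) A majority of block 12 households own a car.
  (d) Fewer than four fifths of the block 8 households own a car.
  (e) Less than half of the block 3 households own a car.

1

(a) block 21: |A| = 7, |A ∩ B| = 1; needs |A ∩ B| / |A| ≥ 1/5 — false.
(b) block 17: |A| = 8, |A ∩ B| = 7; needs |A ∩ B| = 6 — false.
(c) block 12: |A| = 9, |A ∩ B| = 4; needs |A ∩ B| > |A ∖ B| — false.
(d) block 8: |A| = 6, |A ∩ B| = 4; needs |A ∩ B| / |A| < 4/5 — true.
(e) block 3: |A| = 6, |A ∩ B| = 3; needs |A ∩ B| < |A ∖ B| — false.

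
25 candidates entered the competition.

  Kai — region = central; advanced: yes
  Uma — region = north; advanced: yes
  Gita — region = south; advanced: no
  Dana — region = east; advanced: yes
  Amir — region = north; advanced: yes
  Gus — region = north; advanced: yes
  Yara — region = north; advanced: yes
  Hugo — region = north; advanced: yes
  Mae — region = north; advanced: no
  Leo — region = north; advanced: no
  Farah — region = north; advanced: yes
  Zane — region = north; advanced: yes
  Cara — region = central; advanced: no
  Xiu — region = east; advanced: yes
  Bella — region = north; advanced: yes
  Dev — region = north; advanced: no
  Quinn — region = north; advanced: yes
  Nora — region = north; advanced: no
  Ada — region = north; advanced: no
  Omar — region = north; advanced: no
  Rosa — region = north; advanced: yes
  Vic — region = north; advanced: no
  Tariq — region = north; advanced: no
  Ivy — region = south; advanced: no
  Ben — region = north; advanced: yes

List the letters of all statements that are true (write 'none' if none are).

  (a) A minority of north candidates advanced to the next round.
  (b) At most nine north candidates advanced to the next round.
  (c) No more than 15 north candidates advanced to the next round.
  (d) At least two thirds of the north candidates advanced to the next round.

(c)

|A| = 19, |A ∩ B| = 11, |A ∖ B| = 8.
(a) |A ∩ B| < |A ∖ B|: fails.
(b) |A ∩ B| ≤ 9: fails.
(c) |A ∩ B| ≤ 15: holds.
(d) |A ∩ B| / |A| ≥ 2/3: fails.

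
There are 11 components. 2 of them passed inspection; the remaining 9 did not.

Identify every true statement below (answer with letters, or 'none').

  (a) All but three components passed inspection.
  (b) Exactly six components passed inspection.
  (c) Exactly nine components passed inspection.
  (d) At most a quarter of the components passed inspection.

|A| = 11, |A ∩ B| = 2, |A ∖ B| = 9.
(a) |A ∖ B| = 3: fails.
(b) |A ∩ B| = 6: fails.
(c) |A ∩ B| = 9: fails.
(d) |A ∩ B| / |A| ≤ 1/4: holds.

(d)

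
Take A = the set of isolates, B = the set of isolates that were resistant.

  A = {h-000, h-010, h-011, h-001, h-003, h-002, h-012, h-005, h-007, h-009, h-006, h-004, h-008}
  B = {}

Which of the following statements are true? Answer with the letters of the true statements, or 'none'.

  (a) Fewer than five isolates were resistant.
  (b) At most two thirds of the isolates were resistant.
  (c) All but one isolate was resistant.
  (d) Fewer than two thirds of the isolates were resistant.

(a), (b), (d)

|A| = 13, |A ∩ B| = 0, |A ∖ B| = 13.
(a) |A ∩ B| < 5: holds.
(b) |A ∩ B| / |A| ≤ 2/3: holds.
(c) |A ∖ B| = 1: fails.
(d) |A ∩ B| / |A| < 2/3: holds.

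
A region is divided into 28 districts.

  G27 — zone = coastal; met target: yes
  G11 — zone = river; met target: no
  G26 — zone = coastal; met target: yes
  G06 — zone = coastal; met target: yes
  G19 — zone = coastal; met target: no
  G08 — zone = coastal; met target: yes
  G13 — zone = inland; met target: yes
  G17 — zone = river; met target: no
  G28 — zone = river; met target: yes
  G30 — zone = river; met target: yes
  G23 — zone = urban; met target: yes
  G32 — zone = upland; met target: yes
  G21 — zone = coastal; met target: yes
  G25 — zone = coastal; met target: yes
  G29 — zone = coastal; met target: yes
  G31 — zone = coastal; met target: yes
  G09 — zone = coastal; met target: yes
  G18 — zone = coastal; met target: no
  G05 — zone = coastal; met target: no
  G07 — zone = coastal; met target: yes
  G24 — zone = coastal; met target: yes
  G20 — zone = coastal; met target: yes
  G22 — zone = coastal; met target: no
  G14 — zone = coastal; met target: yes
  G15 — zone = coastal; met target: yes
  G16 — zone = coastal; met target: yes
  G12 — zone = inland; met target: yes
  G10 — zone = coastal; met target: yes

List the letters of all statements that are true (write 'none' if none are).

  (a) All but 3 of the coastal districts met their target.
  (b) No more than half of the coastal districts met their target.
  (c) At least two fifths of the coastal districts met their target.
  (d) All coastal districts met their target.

(c)

|A| = 20, |A ∩ B| = 16, |A ∖ B| = 4.
(a) |A ∖ B| = 3: fails.
(b) |A ∩ B| ≤ |A ∖ B|: fails.
(c) |A ∩ B| / |A| ≥ 2/5: holds.
(d) A ⊆ B, i.e. every element of A is in B (|A ∖ B| = 0): fails.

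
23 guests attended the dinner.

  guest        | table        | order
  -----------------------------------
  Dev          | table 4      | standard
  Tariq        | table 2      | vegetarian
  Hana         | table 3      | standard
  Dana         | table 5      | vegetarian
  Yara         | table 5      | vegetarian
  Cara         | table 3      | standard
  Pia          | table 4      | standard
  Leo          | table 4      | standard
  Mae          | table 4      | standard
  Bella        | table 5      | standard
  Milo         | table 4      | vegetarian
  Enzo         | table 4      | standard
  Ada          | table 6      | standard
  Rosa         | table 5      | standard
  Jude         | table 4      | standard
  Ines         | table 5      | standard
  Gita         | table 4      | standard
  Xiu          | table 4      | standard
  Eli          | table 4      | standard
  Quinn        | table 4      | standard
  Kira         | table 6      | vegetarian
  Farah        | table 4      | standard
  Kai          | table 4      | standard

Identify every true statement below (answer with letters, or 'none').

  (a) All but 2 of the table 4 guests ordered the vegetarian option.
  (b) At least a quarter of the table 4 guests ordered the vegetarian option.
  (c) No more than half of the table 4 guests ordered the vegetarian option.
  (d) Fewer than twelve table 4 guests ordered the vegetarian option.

(c), (d)

|A| = 13, |A ∩ B| = 1, |A ∖ B| = 12.
(a) |A ∖ B| = 2: fails.
(b) |A ∩ B| / |A| ≥ 1/4: fails.
(c) |A ∩ B| ≤ |A ∖ B|: holds.
(d) |A ∩ B| < 12: holds.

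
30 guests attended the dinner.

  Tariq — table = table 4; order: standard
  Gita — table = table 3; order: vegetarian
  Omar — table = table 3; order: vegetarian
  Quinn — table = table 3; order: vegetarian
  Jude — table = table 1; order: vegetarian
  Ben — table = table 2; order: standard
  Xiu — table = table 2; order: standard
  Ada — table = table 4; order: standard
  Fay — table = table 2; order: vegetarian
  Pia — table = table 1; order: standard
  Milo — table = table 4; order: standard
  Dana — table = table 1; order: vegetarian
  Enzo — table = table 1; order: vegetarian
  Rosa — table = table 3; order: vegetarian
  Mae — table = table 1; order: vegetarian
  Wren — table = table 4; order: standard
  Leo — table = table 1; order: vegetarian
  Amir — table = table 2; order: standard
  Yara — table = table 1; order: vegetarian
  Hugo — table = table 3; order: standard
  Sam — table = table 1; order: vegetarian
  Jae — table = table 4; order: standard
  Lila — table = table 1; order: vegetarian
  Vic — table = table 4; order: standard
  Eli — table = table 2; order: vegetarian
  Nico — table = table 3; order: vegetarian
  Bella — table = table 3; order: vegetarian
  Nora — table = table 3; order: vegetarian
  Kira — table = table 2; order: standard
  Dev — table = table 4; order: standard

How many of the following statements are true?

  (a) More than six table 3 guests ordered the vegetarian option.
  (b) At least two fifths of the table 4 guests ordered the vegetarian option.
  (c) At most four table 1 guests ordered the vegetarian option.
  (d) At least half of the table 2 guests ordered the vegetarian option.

1

(a) table 3: |A| = 8, |A ∩ B| = 7; needs |A ∩ B| > 6 — true.
(b) table 4: |A| = 7, |A ∩ B| = 0; needs |A ∩ B| / |A| ≥ 2/5 — false.
(c) table 1: |A| = 9, |A ∩ B| = 8; needs |A ∩ B| ≤ 4 — false.
(d) table 2: |A| = 6, |A ∩ B| = 2; needs |A ∩ B| ≥ |A ∖ B| — false.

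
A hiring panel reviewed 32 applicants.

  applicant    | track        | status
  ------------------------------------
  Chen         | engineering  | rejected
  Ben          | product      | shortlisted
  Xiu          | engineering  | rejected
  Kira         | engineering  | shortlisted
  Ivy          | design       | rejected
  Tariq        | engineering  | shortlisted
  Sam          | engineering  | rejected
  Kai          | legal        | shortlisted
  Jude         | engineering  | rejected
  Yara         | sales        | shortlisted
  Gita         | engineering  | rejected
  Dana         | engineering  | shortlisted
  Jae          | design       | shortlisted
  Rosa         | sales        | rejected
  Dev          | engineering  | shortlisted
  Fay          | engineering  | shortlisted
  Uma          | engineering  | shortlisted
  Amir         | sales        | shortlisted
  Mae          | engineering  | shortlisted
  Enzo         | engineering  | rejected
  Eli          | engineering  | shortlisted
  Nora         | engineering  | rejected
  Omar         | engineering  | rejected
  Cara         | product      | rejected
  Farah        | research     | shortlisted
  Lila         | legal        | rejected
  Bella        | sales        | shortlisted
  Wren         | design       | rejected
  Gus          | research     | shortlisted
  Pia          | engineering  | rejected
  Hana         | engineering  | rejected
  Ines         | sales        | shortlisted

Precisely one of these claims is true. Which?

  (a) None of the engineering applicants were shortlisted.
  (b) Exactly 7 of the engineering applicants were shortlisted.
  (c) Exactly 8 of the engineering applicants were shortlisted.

(c)

|A| = 18, |A ∩ B| = 8, |A ∖ B| = 10.
(a) requires A ∩ B = ∅ (|A ∩ B| = 0): false.
(b) requires |A ∩ B| = 7: false.
(c) requires |A ∩ B| = 8: true.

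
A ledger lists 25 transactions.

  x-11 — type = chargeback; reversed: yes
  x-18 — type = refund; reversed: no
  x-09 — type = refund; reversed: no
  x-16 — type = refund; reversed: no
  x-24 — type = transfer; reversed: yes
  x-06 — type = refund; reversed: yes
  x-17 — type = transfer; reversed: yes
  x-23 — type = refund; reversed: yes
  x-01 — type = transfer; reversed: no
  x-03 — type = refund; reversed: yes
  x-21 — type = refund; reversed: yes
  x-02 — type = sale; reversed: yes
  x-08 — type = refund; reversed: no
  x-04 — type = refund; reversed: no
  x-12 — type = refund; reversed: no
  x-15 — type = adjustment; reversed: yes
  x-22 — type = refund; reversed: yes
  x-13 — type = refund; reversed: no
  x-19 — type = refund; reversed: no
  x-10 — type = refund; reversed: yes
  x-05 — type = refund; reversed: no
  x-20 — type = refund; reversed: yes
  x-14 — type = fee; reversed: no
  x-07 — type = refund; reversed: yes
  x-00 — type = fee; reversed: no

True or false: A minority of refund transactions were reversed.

'A minority of refund transactions were reversed' holds iff |A ∩ B| < |A ∖ B|.
|A| = 17, |A ∩ B| = 8, |A ∖ B| = 9.
8 < 9, so the statement is true.

True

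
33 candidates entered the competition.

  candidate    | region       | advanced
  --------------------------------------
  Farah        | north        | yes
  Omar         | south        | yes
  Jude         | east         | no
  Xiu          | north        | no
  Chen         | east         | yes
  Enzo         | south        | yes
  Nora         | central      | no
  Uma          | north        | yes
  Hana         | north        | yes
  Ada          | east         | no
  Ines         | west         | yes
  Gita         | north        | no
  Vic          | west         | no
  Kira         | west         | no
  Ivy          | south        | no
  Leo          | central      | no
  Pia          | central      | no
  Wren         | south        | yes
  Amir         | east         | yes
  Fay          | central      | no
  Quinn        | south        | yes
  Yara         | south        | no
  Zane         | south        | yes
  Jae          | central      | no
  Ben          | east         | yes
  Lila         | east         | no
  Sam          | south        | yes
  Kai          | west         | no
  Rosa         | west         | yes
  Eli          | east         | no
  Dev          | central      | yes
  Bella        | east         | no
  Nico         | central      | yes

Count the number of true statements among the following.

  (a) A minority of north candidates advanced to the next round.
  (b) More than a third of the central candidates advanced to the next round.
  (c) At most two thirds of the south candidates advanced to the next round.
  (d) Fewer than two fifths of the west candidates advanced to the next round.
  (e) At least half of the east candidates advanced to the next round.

(a) north: |A| = 5, |A ∩ B| = 3; needs |A ∩ B| < |A ∖ B| — false.
(b) central: |A| = 7, |A ∩ B| = 2; needs |A ∩ B| / |A| > 1/3 — false.
(c) south: |A| = 8, |A ∩ B| = 6; needs |A ∩ B| / |A| ≤ 2/3 — false.
(d) west: |A| = 5, |A ∩ B| = 2; needs |A ∩ B| / |A| < 2/5 — false.
(e) east: |A| = 8, |A ∩ B| = 3; needs |A ∩ B| ≥ |A ∖ B| — false.

0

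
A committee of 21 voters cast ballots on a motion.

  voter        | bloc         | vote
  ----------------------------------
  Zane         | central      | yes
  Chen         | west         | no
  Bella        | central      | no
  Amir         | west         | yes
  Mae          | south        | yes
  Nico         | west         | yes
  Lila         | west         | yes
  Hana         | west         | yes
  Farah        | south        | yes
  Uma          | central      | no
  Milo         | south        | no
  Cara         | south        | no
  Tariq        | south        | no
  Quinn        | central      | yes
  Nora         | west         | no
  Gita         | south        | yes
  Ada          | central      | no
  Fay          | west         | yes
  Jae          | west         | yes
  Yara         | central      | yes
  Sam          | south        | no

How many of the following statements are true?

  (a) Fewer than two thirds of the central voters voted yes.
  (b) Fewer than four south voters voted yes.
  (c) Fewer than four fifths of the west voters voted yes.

(a) central: |A| = 6, |A ∩ B| = 3; needs |A ∩ B| / |A| < 2/3 — true.
(b) south: |A| = 7, |A ∩ B| = 3; needs |A ∩ B| < 4 — true.
(c) west: |A| = 8, |A ∩ B| = 6; needs |A ∩ B| / |A| < 4/5 — true.

3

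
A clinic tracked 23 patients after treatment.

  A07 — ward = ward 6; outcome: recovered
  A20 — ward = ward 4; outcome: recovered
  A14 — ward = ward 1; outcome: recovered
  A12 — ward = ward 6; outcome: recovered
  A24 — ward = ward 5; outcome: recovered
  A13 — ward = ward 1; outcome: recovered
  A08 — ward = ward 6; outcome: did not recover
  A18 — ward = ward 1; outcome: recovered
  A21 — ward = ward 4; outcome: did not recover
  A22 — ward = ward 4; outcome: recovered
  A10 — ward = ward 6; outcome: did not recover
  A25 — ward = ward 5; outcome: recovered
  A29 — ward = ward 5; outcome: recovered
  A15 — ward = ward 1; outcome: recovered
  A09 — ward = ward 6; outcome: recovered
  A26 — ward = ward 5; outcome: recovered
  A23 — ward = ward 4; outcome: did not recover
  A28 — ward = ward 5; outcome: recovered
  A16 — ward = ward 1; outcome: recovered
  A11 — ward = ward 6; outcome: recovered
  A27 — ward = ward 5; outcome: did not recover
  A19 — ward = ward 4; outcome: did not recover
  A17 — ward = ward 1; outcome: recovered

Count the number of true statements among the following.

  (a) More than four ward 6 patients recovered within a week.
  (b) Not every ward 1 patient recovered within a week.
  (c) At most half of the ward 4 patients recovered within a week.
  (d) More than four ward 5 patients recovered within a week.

2

(a) ward 6: |A| = 6, |A ∩ B| = 4; needs |A ∩ B| > 4 — false.
(b) ward 1: |A| = 6, |A ∩ B| = 6; needs A ⊄ B (|A ∖ B| ≥ 1) — false.
(c) ward 4: |A| = 5, |A ∩ B| = 2; needs |A ∩ B| ≤ |A ∖ B| — true.
(d) ward 5: |A| = 6, |A ∩ B| = 5; needs |A ∩ B| > 4 — true.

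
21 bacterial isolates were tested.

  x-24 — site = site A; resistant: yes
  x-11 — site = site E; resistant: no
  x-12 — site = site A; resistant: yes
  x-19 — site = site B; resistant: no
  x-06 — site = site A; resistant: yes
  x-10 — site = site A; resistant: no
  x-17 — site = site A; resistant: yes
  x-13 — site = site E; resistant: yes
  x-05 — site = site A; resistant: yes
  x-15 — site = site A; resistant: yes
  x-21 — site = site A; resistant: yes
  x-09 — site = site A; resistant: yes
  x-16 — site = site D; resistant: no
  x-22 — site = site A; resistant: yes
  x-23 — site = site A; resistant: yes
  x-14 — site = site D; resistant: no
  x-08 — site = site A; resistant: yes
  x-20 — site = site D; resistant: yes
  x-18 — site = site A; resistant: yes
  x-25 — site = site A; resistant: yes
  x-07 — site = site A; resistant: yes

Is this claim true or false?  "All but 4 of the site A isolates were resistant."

False

The determiner here denotes the relation: |A ∖ B| = 4.
|A| = 15, |A ∩ B| = 14, |A ∖ B| = 1.
|A ∖ B| = 1, so the statement is false.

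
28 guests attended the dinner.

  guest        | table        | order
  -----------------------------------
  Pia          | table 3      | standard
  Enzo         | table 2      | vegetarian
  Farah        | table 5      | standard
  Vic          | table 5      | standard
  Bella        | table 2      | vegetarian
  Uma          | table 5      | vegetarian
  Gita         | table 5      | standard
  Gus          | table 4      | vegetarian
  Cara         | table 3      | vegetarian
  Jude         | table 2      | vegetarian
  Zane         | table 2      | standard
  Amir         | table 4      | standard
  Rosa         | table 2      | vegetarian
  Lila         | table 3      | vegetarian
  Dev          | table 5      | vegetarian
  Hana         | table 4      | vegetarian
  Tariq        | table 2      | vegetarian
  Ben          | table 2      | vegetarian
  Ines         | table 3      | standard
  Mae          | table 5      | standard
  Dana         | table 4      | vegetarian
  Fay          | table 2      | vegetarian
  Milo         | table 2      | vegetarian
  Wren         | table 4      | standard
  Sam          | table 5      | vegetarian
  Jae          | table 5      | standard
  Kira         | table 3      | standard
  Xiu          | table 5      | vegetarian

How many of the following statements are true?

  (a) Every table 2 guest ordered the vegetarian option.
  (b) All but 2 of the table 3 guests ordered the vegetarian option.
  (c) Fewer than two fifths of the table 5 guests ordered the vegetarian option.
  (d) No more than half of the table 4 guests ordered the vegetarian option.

0

(a) table 2: |A| = 9, |A ∩ B| = 8; needs A ⊆ B, i.e. every element of A is in B (|A ∖ B| = 0) — false.
(b) table 3: |A| = 5, |A ∩ B| = 2; needs |A ∖ B| = 2 — false.
(c) table 5: |A| = 9, |A ∩ B| = 4; needs |A ∩ B| / |A| < 2/5 — false.
(d) table 4: |A| = 5, |A ∩ B| = 3; needs |A ∩ B| ≤ |A ∖ B| — false.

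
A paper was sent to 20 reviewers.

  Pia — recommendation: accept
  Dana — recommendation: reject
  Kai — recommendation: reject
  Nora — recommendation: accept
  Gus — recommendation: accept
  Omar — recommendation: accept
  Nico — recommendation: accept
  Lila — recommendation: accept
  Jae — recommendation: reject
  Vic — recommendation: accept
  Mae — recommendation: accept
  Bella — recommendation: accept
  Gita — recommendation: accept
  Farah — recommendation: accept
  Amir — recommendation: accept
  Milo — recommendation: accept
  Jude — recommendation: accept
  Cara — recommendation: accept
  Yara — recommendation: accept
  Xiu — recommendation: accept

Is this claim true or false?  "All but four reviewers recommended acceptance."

The determiner here denotes the relation: |A ∖ B| = 4.
|A| = 20, |A ∩ B| = 17, |A ∖ B| = 3.
|A ∖ B| = 3, so the statement is false.

False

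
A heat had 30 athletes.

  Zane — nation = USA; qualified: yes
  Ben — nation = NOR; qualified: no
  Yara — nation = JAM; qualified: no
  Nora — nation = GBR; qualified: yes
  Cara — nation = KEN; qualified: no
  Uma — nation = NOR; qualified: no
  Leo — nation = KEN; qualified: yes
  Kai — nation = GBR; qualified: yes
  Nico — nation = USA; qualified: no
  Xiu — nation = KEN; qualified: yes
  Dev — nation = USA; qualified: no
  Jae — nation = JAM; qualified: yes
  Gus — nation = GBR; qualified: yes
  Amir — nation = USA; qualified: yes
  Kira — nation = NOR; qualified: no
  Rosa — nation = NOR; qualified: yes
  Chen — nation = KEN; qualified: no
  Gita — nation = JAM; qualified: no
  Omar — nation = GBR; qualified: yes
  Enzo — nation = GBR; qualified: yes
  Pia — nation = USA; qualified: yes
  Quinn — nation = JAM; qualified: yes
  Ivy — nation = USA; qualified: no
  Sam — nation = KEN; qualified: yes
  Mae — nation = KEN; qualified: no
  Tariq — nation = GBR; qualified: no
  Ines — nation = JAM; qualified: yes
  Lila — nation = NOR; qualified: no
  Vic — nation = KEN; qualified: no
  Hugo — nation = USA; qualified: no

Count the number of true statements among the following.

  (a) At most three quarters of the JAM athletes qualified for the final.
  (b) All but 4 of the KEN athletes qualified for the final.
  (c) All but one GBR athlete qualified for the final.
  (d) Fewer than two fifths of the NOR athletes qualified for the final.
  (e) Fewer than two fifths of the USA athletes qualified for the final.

(a) JAM: |A| = 5, |A ∩ B| = 3; needs |A ∩ B| / |A| ≤ 3/4 — true.
(b) KEN: |A| = 7, |A ∩ B| = 3; needs |A ∖ B| = 4 — true.
(c) GBR: |A| = 6, |A ∩ B| = 5; needs |A ∖ B| = 1 — true.
(d) NOR: |A| = 5, |A ∩ B| = 1; needs |A ∩ B| / |A| < 2/5 — true.
(e) USA: |A| = 7, |A ∩ B| = 3; needs |A ∩ B| / |A| < 2/5 — false.

4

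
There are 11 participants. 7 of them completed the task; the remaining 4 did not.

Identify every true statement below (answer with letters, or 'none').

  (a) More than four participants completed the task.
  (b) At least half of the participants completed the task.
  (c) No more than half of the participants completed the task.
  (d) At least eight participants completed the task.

|A| = 11, |A ∩ B| = 7, |A ∖ B| = 4.
(a) |A ∩ B| > 4: holds.
(b) |A ∩ B| ≥ |A ∖ B|: holds.
(c) |A ∩ B| ≤ |A ∖ B|: fails.
(d) |A ∩ B| ≥ 8: fails.

(a), (b)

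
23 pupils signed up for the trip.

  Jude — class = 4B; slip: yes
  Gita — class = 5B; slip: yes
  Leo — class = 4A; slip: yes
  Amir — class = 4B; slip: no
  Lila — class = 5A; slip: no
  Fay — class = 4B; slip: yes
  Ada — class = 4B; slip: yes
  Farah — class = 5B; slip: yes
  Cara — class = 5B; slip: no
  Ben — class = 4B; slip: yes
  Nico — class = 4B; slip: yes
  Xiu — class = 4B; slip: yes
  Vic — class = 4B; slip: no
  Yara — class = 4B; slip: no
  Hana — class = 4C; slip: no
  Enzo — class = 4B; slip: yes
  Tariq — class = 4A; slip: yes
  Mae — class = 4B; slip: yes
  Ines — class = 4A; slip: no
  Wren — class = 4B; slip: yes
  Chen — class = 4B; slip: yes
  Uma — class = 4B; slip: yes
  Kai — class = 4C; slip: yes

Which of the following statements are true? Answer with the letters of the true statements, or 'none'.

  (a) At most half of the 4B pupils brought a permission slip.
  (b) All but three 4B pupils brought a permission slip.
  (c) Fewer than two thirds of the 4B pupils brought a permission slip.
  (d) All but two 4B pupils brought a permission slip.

|A| = 14, |A ∩ B| = 11, |A ∖ B| = 3.
(a) |A ∩ B| ≤ |A ∖ B|: fails.
(b) |A ∖ B| = 3: holds.
(c) |A ∩ B| / |A| < 2/3: fails.
(d) |A ∖ B| = 2: fails.

(b)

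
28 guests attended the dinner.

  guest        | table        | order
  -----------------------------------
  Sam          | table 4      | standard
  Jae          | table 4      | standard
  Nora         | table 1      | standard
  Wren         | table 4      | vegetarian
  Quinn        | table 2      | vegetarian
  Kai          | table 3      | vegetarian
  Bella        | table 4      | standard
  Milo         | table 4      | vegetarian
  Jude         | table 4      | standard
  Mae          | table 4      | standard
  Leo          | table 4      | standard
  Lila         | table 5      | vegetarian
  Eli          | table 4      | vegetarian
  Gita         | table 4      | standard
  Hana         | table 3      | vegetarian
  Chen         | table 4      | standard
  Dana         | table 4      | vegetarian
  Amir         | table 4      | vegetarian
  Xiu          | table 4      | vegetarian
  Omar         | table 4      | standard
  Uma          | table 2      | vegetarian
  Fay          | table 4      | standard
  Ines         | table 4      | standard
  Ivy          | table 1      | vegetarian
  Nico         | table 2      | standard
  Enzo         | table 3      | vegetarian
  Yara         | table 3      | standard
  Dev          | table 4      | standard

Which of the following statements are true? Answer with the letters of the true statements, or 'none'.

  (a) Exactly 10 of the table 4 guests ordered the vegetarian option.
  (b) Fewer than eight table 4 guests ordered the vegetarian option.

(b)

|A| = 18, |A ∩ B| = 6, |A ∖ B| = 12.
(a) |A ∩ B| = 10: fails.
(b) |A ∩ B| < 8: holds.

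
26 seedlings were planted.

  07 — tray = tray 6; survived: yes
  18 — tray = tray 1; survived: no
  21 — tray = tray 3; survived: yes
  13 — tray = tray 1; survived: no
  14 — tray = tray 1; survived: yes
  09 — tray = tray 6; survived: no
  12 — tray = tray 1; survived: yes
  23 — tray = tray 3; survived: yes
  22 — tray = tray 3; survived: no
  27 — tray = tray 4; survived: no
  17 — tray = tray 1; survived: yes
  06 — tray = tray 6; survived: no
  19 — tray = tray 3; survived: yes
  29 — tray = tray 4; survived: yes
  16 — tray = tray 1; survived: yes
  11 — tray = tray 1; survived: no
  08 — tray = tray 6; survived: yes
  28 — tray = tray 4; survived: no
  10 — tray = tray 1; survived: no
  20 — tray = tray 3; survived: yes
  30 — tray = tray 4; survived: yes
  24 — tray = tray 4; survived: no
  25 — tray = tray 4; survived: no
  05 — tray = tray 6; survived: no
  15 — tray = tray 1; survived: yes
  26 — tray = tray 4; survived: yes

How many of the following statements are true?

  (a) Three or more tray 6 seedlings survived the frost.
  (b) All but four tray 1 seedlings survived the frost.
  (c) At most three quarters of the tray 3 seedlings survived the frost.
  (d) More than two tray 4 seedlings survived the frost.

(a) tray 6: |A| = 5, |A ∩ B| = 2; needs |A ∩ B| ≥ 3 — false.
(b) tray 1: |A| = 9, |A ∩ B| = 5; needs |A ∖ B| = 4 — true.
(c) tray 3: |A| = 5, |A ∩ B| = 4; needs |A ∩ B| / |A| ≤ 3/4 — false.
(d) tray 4: |A| = 7, |A ∩ B| = 3; needs |A ∩ B| > 2 — true.

2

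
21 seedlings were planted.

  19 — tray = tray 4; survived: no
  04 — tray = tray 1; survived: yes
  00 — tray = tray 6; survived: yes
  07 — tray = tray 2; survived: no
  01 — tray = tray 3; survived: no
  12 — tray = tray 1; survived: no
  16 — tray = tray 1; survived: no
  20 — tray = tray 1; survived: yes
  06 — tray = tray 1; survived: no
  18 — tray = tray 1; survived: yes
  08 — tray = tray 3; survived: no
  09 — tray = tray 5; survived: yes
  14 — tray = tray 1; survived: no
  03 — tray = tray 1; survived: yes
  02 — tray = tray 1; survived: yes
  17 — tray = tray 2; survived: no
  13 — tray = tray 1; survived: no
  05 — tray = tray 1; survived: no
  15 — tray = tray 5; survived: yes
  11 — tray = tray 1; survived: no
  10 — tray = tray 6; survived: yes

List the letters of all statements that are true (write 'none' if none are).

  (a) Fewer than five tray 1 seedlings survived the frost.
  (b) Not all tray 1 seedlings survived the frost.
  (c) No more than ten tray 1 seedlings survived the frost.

(b), (c)

|A| = 12, |A ∩ B| = 5, |A ∖ B| = 7.
(a) |A ∩ B| < 5: fails.
(b) A ⊄ B (|A ∖ B| ≥ 1): holds.
(c) |A ∩ B| ≤ 10: holds.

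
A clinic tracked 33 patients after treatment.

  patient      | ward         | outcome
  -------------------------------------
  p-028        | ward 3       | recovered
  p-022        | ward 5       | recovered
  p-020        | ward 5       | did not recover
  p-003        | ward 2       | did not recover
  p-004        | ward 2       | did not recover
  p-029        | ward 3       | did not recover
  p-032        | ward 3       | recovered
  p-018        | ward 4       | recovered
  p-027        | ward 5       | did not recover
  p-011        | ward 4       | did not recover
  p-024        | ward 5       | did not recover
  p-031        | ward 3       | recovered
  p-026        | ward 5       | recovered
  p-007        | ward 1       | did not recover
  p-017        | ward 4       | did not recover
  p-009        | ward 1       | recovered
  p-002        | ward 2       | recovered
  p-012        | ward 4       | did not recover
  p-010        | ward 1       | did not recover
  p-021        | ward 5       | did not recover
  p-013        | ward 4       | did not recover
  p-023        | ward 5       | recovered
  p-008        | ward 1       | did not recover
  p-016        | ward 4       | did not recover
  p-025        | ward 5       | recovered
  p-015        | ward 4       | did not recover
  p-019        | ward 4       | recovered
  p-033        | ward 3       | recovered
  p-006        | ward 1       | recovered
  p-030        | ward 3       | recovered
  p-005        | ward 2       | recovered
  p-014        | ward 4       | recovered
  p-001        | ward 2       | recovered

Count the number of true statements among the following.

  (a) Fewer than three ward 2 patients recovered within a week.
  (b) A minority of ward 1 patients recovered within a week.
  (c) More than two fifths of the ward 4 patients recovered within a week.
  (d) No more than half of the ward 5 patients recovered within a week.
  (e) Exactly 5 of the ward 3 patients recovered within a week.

(a) ward 2: |A| = 5, |A ∩ B| = 3; needs |A ∩ B| < 3 — false.
(b) ward 1: |A| = 5, |A ∩ B| = 2; needs |A ∩ B| < |A ∖ B| — true.
(c) ward 4: |A| = 9, |A ∩ B| = 3; needs |A ∩ B| / |A| > 2/5 — false.
(d) ward 5: |A| = 8, |A ∩ B| = 4; needs |A ∩ B| ≤ |A ∖ B| — true.
(e) ward 3: |A| = 6, |A ∩ B| = 5; needs |A ∩ B| = 5 — true.

3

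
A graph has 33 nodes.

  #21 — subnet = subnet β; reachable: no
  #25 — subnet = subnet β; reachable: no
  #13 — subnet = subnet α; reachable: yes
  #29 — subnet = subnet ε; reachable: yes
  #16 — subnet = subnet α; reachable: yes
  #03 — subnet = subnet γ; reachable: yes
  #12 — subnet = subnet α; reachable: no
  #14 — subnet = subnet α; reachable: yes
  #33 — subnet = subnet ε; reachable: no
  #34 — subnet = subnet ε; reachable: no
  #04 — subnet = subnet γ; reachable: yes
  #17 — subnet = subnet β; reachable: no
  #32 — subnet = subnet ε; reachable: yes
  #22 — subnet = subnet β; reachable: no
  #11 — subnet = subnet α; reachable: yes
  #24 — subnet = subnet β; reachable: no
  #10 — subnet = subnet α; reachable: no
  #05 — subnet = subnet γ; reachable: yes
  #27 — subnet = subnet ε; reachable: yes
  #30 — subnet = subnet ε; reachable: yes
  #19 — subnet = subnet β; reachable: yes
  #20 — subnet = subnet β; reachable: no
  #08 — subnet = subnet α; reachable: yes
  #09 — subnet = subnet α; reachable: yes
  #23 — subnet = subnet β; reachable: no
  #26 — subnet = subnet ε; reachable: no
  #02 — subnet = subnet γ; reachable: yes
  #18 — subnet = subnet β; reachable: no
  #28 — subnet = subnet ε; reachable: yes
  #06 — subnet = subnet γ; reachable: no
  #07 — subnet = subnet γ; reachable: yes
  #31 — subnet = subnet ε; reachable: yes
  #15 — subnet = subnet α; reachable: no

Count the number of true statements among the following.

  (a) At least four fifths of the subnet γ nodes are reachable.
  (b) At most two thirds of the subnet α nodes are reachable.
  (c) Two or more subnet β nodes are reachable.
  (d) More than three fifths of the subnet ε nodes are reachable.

3

(a) subnet γ: |A| = 6, |A ∩ B| = 5; needs |A ∩ B| / |A| ≥ 4/5 — true.
(b) subnet α: |A| = 9, |A ∩ B| = 6; needs |A ∩ B| / |A| ≤ 2/3 — true.
(c) subnet β: |A| = 9, |A ∩ B| = 1; needs |A ∩ B| ≥ 2 — false.
(d) subnet ε: |A| = 9, |A ∩ B| = 6; needs |A ∩ B| / |A| > 3/5 — true.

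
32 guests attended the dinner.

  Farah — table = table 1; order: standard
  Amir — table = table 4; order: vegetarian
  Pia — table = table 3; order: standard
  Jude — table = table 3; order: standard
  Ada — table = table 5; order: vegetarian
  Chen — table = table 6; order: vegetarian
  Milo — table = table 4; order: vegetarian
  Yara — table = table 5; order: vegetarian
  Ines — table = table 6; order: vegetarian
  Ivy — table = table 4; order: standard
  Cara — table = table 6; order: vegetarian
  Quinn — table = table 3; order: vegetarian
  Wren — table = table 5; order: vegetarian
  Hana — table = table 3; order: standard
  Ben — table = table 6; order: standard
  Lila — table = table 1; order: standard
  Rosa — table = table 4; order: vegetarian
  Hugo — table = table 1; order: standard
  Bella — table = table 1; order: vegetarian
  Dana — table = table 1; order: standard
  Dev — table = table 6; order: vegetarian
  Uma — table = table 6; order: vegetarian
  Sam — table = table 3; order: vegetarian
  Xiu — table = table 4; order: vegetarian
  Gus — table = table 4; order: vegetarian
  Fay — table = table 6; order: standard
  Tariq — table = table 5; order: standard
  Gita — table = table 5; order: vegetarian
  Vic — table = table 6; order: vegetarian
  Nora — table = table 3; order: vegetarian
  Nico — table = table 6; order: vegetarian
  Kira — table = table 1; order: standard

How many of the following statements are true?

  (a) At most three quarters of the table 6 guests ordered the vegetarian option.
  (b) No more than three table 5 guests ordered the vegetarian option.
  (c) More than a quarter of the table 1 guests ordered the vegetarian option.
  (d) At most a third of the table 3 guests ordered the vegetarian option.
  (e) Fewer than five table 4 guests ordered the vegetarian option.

(a) table 6: |A| = 9, |A ∩ B| = 7; needs |A ∩ B| / |A| ≤ 3/4 — false.
(b) table 5: |A| = 5, |A ∩ B| = 4; needs |A ∩ B| ≤ 3 — false.
(c) table 1: |A| = 6, |A ∩ B| = 1; needs |A ∩ B| / |A| > 1/4 — false.
(d) table 3: |A| = 6, |A ∩ B| = 3; needs |A ∩ B| / |A| ≤ 1/3 — false.
(e) table 4: |A| = 6, |A ∩ B| = 5; needs |A ∩ B| < 5 — false.

0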